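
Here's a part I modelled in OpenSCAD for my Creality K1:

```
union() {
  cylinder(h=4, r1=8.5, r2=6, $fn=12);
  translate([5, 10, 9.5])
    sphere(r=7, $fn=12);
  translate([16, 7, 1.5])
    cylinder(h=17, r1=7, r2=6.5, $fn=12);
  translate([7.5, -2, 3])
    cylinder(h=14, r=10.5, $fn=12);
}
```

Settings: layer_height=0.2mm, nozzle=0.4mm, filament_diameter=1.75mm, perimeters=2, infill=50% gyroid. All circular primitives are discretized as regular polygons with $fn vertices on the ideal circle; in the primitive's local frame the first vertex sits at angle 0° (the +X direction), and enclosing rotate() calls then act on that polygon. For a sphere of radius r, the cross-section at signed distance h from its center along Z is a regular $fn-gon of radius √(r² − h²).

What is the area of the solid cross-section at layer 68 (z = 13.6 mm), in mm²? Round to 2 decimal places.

502.99 mm²

At z = 13.6 mm: the cone is not intersected at this z (z outside [0, 4]); the sphere at (5, 10): section is a regular 12-gon, circumradius = √(r²−h²) = √(7²−4.1²) = 5.674 (area = (12/2)·5.674²·sin(360°/12) = 96.57 mm²); the cone at (16, 7) (r1=7→r2=6.5) has section circumradius 6.644 here — a regular 12-gon (area = (12/2)·6.644²·sin(360°/12) = 132.43 mm²); the r=10.5 cylinder at (7.5, -2) contributes a regular 12-gon of circumradius 10.5 (area = (12/2)·10.500²·sin(360°/12) = 330.75 mm²); Taking the union: the regions partially overlap — summed areas 559.75 mm² minus the doubly-counted overlap 56.76 mm² gives 502.99 mm² — area = 502.99 mm². Overall, the cross-section is a single solid region. Net area = 502.99 mm².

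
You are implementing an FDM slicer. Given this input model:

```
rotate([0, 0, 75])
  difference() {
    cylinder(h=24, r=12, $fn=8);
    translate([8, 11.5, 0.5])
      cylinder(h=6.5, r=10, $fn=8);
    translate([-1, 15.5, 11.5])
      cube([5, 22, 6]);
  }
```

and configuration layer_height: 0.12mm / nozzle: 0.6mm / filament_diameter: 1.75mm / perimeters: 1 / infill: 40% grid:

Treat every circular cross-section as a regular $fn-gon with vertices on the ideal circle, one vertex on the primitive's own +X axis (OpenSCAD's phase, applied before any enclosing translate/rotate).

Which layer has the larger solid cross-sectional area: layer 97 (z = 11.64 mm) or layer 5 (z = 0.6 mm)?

layer 97 (z = 11.64 mm)

Layer 97 (z = 11.64): the r=12 cylinder contributes a regular 8-gon of circumradius 12 (area = (8/2)·12.000²·sin(360°/8) = 407.29 mm²); the cylinder at (8, 11.5) is absent (z outside [0.5, 7]); the 5×22 cube at (-1, 15.5) contributes its full rectangle (area 110.00 mm²); After the difference (first − rest): starting from the r=12 cylinder (407.29 mm²), the 5×22 cube at (-1, 15.5) misses the remaining region (no effect) — area = 407.29 mm²; (whole slice rotated 75° about Z — lengths, areas and connectivity unchanged). So its area = 407.29 mm². Layer 5 (z = 0.6): the cylinder: section is a regular 8-gon, circumradius r=12 (area = (8/2)·12.000²·sin(360°/8) = 407.29 mm²); the r=10 cylinder at (8, 11.5) contributes a regular 8-gon of circumradius 10 (area = (8/2)·10.000²·sin(360°/8) = 282.84 mm²); the cube at (-1, 15.5) is absent (z outside [11.5, 17.5]); After the difference (first − rest): starting from the r=12 cylinder (407.29 mm²), the r=10 cylinder at (8, 11.5) partially overlaps it — only the 73.17 mm² overlap (of its 282.84 mm²) is removed, clipping the outline — area = 334.12 mm²; (rotated 75° about Z; rotation is an isometry so areas/perimeters/island counts are preserved). So its area = 334.12 mm². Layer 97 is larger (407.29 vs 334.12 mm²).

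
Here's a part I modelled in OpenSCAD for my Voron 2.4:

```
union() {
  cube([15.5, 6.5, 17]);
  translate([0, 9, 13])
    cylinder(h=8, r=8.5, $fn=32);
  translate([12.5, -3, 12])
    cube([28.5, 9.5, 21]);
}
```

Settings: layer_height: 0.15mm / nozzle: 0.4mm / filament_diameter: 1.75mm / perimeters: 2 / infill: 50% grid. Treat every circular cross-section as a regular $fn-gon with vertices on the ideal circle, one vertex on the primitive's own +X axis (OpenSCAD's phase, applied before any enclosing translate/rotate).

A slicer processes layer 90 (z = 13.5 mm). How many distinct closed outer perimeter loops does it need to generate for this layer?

1

At z = 13.5 mm: the cube is present — its section is the full 15.5×6.5 rectangle; the r=8.5 cylinder at (0, 9) contributes a regular 32-gon of circumradius 8.5; the cube at (12.5, -3) (footprint 28.5×9.5) is included at this height; Combining (union): the regions partially overlap (shared area 55.01 mm²), so overlapping operands fuse into one piece — 1 connected region. The result has 1 disconnected region.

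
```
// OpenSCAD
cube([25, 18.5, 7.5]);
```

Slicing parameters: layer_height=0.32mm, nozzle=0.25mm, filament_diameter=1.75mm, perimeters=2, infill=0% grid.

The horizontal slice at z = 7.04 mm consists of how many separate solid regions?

1

At z = 7.04 mm: the cube (footprint 25×18.5) is included at this height. The result has 1 disconnected region.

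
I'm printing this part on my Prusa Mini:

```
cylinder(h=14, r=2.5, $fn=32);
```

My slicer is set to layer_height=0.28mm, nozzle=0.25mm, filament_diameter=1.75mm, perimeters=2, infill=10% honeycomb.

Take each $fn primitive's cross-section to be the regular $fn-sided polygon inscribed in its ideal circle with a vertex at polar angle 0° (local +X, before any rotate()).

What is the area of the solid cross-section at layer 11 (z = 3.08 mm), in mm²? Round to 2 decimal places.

At z = 3.08 mm: the cylinder: section is a regular 32-gon, circumradius r=2.5 (area = (32/2)·2.500²·sin(360°/32) = 19.51 mm²). Overall, the cross-section is a single solid region. Net area = 19.51 mm².

19.51 mm²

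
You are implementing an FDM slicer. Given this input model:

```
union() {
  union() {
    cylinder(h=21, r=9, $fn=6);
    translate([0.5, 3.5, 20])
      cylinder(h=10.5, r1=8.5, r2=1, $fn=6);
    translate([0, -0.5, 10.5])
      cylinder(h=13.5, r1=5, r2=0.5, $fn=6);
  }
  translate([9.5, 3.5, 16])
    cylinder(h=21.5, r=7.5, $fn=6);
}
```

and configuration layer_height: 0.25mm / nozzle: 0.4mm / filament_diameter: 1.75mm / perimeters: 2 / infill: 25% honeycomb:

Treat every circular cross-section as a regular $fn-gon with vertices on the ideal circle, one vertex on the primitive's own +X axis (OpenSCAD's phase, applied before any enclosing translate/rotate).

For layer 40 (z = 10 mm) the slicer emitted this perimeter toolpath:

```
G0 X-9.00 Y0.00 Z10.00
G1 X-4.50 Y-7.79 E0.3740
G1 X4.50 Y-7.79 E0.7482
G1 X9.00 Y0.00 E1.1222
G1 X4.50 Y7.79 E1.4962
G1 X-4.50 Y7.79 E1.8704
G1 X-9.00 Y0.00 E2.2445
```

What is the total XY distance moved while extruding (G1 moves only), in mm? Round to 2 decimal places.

53.99 mm

Sum the Euclidean lengths of each G1 segment: total = 53.99 mm.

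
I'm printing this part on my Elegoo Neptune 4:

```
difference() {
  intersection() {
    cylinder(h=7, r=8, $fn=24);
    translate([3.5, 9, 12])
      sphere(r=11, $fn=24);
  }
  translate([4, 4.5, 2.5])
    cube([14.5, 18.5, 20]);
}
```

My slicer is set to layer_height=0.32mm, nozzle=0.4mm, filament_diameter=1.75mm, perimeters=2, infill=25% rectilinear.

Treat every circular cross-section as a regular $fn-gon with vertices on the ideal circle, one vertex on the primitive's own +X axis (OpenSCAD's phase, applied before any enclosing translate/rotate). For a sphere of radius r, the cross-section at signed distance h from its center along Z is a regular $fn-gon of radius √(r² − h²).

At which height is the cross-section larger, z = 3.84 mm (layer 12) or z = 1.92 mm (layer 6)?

Layer 12 (z = 3.84): the r=8 cylinder gives a regular 24-gon of circumradius 8 (constant along its height) (area = (24/2)·8.000²·sin(360°/24) = 198.77 mm²); the r=11 sphere at (3.5, 9) slices to a regular 24-gon of circumradius 7.377 (√(r²−h²) with h=8.16 from center) (area = (24/2)·7.377²·sin(360°/24) = 169.00 mm²); Taking the intersection: the r=11 sphere at (3.5, 9) partially overlaps the r=8 cylinder; clipping to the common part keeps 46.38 mm² — area = 46.38 mm²; the 14.5×18.5 cube at (4, 4.5) contributes its full rectangle (area 268.25 mm²); After the difference (first − rest): starting from the result so far (46.38 mm²), the 14.5×18.5 cube at (4, 4.5) partially overlaps it — only the 3.48 mm² overlap (of its 268.25 mm²) is removed, clipping the outline — area = 42.90 mm². So its area = 42.90 mm². Layer 6 (z = 1.92): the cylinder: section is a regular 24-gon, circumradius r=8 (area = (24/2)·8.000²·sin(360°/24) = 198.77 mm²); the r=11 sphere at (3.5, 9) contributes a regular 24-gon of circumradius √(11²−10.08²) = 4.404 (area = (24/2)·4.404²·sin(360°/24) = 60.23 mm²); Keeping only the common overlap: the r=11 sphere at (3.5, 9) partially overlaps the r=8 cylinder; clipping to the common part keeps 13.22 mm² — area = 13.22 mm²; the cube at (4, 4.5) does not reach this height (z outside [2.5, 22.5]); Subtracting the remaining from the first: none of the subtracted shapes is present at this height, so the result so far is unchanged — area = 13.22 mm². So its area = 13.22 mm². Layer 12 is larger (42.90 vs 13.22 mm²).

layer 12 (z = 3.84 mm)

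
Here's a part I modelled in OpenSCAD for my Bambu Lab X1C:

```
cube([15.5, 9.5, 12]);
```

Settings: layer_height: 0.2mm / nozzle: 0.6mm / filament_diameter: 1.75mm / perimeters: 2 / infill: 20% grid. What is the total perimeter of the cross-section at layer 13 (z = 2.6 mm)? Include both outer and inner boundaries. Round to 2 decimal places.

50.00 mm

At z = 2.6 mm: the cube is present — its section is the full 15.5×9.5 rectangle (perimeter 50.00 mm). Overall, the cross-section is a single solid region. Total boundary length (outer) = 50.00 mm.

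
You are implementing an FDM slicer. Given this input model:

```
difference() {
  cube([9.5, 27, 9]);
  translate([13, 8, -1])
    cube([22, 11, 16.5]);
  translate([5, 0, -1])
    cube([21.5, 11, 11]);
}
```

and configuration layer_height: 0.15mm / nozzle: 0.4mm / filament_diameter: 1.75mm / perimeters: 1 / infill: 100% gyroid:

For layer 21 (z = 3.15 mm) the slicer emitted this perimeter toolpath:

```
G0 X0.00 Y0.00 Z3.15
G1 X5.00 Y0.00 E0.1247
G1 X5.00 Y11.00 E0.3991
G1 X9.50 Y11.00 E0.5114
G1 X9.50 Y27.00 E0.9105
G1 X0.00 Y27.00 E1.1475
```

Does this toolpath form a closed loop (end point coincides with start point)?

Start point (G0): (0.00, 0.00). End point (last G1): the path does not return to the start — open.

no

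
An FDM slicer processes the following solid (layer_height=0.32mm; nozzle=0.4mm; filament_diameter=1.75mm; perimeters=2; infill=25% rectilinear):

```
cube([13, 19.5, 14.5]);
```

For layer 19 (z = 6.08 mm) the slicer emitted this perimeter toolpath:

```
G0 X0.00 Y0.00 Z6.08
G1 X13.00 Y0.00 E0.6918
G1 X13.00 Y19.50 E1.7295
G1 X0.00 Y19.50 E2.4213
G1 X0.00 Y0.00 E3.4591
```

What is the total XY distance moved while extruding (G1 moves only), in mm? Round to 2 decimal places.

Sum the Euclidean lengths of each G1 segment: total = 65.00 mm.

65.00 mm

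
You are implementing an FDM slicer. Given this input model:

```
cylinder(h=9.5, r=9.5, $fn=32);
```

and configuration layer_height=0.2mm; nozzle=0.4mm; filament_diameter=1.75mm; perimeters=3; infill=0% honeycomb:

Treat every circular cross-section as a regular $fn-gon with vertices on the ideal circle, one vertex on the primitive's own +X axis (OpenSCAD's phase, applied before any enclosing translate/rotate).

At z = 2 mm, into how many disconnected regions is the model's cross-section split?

1

At z = 2 mm: the cylinder: section is a regular 32-gon, circumradius r=9.5. The result has 1 disconnected region.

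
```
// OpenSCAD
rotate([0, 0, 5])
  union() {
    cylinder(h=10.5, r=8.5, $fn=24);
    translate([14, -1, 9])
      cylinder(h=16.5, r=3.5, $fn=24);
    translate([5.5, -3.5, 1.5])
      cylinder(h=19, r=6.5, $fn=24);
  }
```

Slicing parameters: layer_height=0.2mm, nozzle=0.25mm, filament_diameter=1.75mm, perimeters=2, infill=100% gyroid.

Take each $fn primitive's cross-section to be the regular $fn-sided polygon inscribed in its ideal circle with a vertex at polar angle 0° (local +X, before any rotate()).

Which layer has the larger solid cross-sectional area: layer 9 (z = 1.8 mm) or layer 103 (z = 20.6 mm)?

layer 9 (z = 1.8 mm)

Layer 9 (z = 1.8): the r=8.5 cylinder contributes a regular 24-gon of circumradius 8.5 (area = (24/2)·8.500²·sin(360°/24) = 224.40 mm²); the cylinder at (14, -1) does not reach this height (z outside [9, 25.5]); the r=6.5 cylinder at (5.5, -3.5) contributes a regular 24-gon of circumradius 6.5 (area = (24/2)·6.500²·sin(360°/24) = 131.22 mm²); Combining (union): the regions partially overlap — summed areas 355.62 mm² minus the doubly-counted overlap 78.80 mm² gives 276.82 mm² — area = 276.82 mm²; (whole slice rotated 5° about Z — lengths, areas and connectivity unchanged). So its area = 276.82 mm². Layer 103 (z = 20.6): the cylinder is not intersected at this z (z outside [0, 10.5]); the cylinder at (14, -1): section is a regular 24-gon, circumradius r=3.5 (area = (24/2)·3.500²·sin(360°/24) = 38.05 mm²); the cylinder at (5.5, -3.5) does not reach this height (z outside [1.5, 20.5]); Taking the union: only the r=3.5 cylinder at (14, -1) is present, so the union is just that shape — area = 38.05 mm²; (whole slice rotated 5° about Z — lengths, areas and connectivity unchanged). So its area = 38.05 mm². Layer 9 is larger (276.82 vs 38.05 mm²).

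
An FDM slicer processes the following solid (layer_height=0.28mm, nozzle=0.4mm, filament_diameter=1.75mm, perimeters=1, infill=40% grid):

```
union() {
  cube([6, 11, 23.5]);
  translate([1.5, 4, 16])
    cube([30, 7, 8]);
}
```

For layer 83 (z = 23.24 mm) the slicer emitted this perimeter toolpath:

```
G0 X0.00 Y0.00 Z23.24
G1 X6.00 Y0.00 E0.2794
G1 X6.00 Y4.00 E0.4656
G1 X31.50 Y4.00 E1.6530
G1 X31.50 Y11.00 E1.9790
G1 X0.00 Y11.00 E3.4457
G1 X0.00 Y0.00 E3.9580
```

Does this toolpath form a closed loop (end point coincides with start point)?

yes

Start point (G0): (0.00, 0.00). End point (last G1): the path returns to the start — closed.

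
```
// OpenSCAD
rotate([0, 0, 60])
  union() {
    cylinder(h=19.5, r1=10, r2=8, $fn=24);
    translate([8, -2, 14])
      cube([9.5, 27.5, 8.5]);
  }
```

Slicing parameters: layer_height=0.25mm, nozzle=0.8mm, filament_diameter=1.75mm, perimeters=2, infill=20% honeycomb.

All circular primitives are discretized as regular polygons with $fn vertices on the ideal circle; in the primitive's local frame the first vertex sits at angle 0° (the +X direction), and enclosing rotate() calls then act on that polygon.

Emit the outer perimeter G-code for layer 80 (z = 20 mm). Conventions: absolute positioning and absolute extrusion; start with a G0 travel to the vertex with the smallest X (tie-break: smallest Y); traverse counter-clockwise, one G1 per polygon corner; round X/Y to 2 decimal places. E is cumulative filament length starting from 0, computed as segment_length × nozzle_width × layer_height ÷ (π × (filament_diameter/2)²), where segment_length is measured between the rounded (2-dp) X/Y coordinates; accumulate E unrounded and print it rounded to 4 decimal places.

G0 X-18.08 Y19.68 Z20.00
G1 X5.73 Y5.93 E2.2862
G1 X10.48 Y14.16 E3.0764
G1 X-13.33 Y27.91 E5.3626
G1 X-18.08 Y19.68 E6.1527

At z = 20 mm: the cone does not reach this height (z outside [0, 19.5]); the 9.5×27.5 cube at (8, -2) contributes its full rectangle; Taking the union: only the 9.5×27.5 cube at (8, -2) is present, so the union is just that shape — 1 connected region; (whole slice rotated 60° about Z — lengths, areas and connectivity unchanged). The outline is a single polygon with 4 vertices. Extrusion per mm of travel: 0.8 × 0.25 / (π × 0.875²) = 0.083150. Accumulating E over each segment gives final E = 6.1527.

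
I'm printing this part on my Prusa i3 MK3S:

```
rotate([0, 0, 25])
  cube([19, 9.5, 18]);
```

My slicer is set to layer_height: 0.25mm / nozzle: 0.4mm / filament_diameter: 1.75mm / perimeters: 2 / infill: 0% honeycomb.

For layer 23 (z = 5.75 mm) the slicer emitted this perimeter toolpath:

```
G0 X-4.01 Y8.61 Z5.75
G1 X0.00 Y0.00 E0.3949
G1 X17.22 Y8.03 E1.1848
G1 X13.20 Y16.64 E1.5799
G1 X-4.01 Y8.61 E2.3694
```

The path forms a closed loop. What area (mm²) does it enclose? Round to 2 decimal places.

180.46 mm²

Apply the shoelace formula to the sequence of (X, Y) vertices; enclosed area = 180.46 mm².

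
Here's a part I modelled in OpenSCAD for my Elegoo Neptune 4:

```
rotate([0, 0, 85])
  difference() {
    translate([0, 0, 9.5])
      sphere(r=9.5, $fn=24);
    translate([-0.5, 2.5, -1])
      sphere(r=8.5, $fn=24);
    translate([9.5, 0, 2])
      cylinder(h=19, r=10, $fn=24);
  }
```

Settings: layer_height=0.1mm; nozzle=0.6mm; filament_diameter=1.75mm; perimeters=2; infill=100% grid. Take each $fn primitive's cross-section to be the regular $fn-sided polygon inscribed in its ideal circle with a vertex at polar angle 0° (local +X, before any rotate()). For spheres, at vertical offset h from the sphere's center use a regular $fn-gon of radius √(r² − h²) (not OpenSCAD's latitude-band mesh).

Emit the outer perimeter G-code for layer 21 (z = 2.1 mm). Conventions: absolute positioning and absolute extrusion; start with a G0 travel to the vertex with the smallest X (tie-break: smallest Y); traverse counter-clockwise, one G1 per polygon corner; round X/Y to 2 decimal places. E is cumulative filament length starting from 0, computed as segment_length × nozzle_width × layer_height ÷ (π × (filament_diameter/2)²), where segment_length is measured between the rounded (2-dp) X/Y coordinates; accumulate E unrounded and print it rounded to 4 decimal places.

At z = 2.1 mm: the sphere: section is a regular 24-gon, circumradius = √(r²−h²) = √(9.5²−7.4²) = 5.957; the sphere at (-0.5, 2.5): section is a regular 24-gon, circumradius = √(r²−h²) = √(8.5²−3.1²) = 7.915; the r=10 cylinder at (9.5, 0) gives a regular 24-gon of circumradius 10 (constant along its height); Taking the first minus the rest: starting from the r=9.5 sphere, the r=8.5 sphere at (-0.5, 2.5) partially overlaps it — only the 106.42 mm² overlap (of its 194.55 mm²) is removed, clipping the outline; the r=10 cylinder at (9.5, 0) partially overlaps it — only the 1.83 mm² overlap (of its 310.58 mm²) is removed, clipping the outline — 1 connected region; (whole slice rotated 85° about Z — lengths, areas and connectivity unchanged). The outline is a single polygon with 8 vertices. Extrusion per mm of travel: 0.6 × 0.1 / (π × 0.875²) = 0.024945. Accumulating E over each segment gives final E = 0.2636.

G0 X4.42 Y-3.92 Z2.10
G1 X4.88 Y-3.42 E0.0169
G1 X5.60 Y-2.04 E0.0558
G1 X5.93 Y-0.52 E0.0946
G1 X5.87 Y0.92 E0.1305
G1 X5.28 Y0.55 E0.1479
G1 X5.35 Y-0.97 E0.1859
G1 X4.90 Y-2.99 E0.2375
G1 X4.42 Y-3.92 E0.2636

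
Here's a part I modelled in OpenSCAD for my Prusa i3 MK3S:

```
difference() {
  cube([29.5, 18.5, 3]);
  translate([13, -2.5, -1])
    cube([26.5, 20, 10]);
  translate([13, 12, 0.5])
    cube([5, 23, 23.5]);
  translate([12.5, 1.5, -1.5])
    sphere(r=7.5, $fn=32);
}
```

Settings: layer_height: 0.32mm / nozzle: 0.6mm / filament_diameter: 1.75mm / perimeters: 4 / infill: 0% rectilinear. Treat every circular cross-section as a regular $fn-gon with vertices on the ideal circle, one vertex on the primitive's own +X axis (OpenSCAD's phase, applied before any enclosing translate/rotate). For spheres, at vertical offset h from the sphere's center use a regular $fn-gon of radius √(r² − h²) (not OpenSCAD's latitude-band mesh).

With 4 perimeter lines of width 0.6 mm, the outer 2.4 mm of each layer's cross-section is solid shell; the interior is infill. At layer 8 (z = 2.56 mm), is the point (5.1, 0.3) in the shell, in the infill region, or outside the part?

At z = 2.56 mm: the 29.5×18.5 cube contributes its full rectangle; the cube at (13, -2.5) is present — its section is the full 26.5×20 rectangle; the 5×23 cube at (13, 12) contributes its full rectangle; the r=7.5 sphere at (12.5, 1.5) slices to a regular 32-gon of circumradius 6.306 (√(r²−h²) with h=4.06 from center); Taking the first minus the rest: starting from the 29.5×18.5 cube, the 26.5×20 cube at (13, -2.5) partially overlaps it — only the 288.75 mm² overlap (of its 530.00 mm²) is removed, clipping the outline; the 5×23 cube at (13, 12) partially overlaps it — only the 5.00 mm² overlap (of its 115.00 mm²) is removed, clipping the outline; the r=7.5 sphere at (12.5, 1.5) partially overlaps it — only the 44.26 mm² overlap (of its 124.13 mm²) is removed, clipping the outline — 2 connected regions. Overall, the cross-section has 2 separate islands. The nearest boundary edge runs (6.40, 0.00)→(0.00, 0.00); distance from the point to it = 0.30 mm. (Shell/infill is judged within the island containing the point — the largest one.) The point is inside the cross-section, 0.30 mm from the nearest boundary — within the 2.4 mm shell band (4 × 0.6).

shell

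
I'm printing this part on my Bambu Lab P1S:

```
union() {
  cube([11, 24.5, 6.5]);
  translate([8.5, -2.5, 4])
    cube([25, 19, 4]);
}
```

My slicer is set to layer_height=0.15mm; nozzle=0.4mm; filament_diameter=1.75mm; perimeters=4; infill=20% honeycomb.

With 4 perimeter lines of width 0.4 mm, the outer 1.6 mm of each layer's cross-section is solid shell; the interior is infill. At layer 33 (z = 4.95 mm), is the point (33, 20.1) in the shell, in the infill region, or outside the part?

outside

At z = 4.95 mm: the cube (footprint 11×24.5) is included at this height; the cube at (8.5, -2.5) (footprint 25×19) is included at this height; Combining (union): the regions partially overlap (shared area 41.25 mm²), so overlapping operands fuse into one piece — 1 connected region. Overall, the cross-section is a single solid region. The nearest boundary edge runs (11.00, 16.50)→(33.50, 16.50); distance from the point to it = 3.60 mm. The point is not inside any of the regions above, so it lies outside the cross-section (3.60 mm from the nearest boundary).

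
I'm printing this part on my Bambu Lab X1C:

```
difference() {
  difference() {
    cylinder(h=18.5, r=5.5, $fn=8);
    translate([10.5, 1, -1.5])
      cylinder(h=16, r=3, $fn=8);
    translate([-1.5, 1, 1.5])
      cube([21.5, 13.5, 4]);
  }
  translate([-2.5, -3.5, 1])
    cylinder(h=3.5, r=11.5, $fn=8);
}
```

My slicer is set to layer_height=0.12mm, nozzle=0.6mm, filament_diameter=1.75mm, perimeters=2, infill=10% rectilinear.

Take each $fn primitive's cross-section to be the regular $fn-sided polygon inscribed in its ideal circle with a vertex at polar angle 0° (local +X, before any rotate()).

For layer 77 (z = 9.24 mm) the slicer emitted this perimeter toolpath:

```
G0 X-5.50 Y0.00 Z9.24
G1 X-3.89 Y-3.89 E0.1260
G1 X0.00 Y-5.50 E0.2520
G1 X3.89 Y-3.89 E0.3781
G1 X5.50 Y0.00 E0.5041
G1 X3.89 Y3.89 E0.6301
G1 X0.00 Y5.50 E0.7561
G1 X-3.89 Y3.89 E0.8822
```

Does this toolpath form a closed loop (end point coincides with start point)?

no

Start point (G0): (-5.50, 0.00). End point (last G1): the path does not return to the start — open.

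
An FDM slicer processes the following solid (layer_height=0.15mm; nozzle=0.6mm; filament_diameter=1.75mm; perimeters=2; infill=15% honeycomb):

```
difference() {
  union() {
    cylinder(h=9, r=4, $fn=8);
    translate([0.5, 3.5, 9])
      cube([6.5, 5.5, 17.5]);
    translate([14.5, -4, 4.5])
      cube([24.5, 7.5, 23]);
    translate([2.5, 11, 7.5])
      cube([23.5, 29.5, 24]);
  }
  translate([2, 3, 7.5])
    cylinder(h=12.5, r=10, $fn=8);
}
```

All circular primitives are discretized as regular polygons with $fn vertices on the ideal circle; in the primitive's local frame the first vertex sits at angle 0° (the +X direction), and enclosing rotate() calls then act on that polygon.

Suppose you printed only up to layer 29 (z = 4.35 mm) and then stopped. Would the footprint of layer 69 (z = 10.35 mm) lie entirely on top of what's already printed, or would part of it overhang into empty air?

Compare the two slices. At z = 4.35: the r=4 cylinder gives a regular 8-gon of circumradius 4 (constant along its height) (area = (8/2)·4.000²·sin(360°/8) = 45.25 mm²); the cube at (0.5, 3.5) is absent (z outside [9, 26.5]); the cube at (14.5, -4) is absent (z outside [4.5, 27.5]); the cube at (2.5, 11) is not intersected at this z (z outside [7.5, 31.5]); Taking the union: only the r=4 cylinder is present, so the union is just that shape — area = 45.25 mm²; the cylinder at (2, 3) is not intersected at this z (z outside [7.5, 20]); Taking the first minus the rest: none of the subtracted shapes is present at this height, so that combined region is unchanged — area = 45.25 mm². At z = 10.35: the cylinder is not intersected at this z (z outside [0, 9]); the cube at (0.5, 3.5) (footprint 6.5×5.5) is included at this height (area 35.75 mm²); the cube at (14.5, -4) is present — its section is the full 24.5×7.5 rectangle (area 183.75 mm²); the cube at (2.5, 11) is present — its section is the full 23.5×29.5 rectangle (area 693.25 mm²); Combining (union): the 3 present regions are separate (no shared area or edge), so areas and boundary lengths simply add and each stays a separate island — area = 912.75 mm²; the cylinder at (2, 3): section is a regular 8-gon, circumradius r=10 (area = (8/2)·10.000²·sin(360°/8) = 282.84 mm²); Taking the first minus the rest: starting from that combined region (912.75 mm²), the r=10 cylinder at (2, 3) partially overlaps it — only the 39.63 mm² overlap (of its 282.84 mm²) is removed, clipping the outline — area = 873.12 mm². Checking containment: at z = 10.35 the cross-section extends beyond the z = 4.35 cross-section by about 873.12 mm².

part overhangs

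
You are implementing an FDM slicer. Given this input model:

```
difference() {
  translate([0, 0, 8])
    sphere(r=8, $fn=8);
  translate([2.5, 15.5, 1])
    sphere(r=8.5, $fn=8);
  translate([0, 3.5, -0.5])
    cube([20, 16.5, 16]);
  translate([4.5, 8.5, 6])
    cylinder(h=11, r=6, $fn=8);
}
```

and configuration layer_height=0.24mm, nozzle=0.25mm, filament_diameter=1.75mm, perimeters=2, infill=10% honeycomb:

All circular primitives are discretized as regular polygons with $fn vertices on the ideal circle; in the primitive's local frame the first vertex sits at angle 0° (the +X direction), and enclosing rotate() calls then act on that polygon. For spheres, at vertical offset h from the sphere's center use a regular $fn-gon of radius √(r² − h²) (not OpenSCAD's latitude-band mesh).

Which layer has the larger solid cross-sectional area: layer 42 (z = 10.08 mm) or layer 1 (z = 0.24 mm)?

Layer 42 (z = 10.08): the sphere: section is a regular 8-gon, circumradius = √(r²−h²) = √(8²−2.08²) = 7.725 (area = (8/2)·7.725²·sin(360°/8) = 168.78 mm²); the sphere at (2.5, 15.5) is not intersected at this z (|z−center|=9.080 > r=8.5); the 20×16.5 cube at (0, 3.5) contributes its full rectangle (area 330.00 mm²); the r=6 cylinder at (4.5, 8.5) gives a regular 8-gon of circumradius 6 (constant along its height) (area = (8/2)·6.000²·sin(360°/8) = 101.82 mm²); Taking the first minus the rest: starting from the r=8 sphere (168.78 mm²), the 20×16.5 cube at (0, 3.5) partially overlaps it — only the 17.70 mm² overlap (of its 330.00 mm²) is removed, clipping the outline; the r=6 cylinder at (4.5, 8.5) partially overlaps it — only the 3.77 mm² overlap (of its 101.82 mm²) is removed, clipping the outline — area = 147.31 mm². So its area = 147.31 mm². Layer 1 (z = 0.24): the r=8 sphere slices to a regular 8-gon of circumradius 1.945 (√(r²−h²) with h=7.76 from center) (area = (8/2)·1.945²·sin(360°/8) = 10.70 mm²); the r=8.5 sphere at (2.5, 15.5) slices to a regular 8-gon of circumradius 8.466 (√(r²−h²) with h=0.76 from center) (area = (8/2)·8.466²·sin(360°/8) = 202.72 mm²); the 20×16.5 cube at (0, 3.5) contributes its full rectangle (area 330.00 mm²); the cylinder at (4.5, 8.5) is not intersected at this z (z outside [6, 17]); Subtracting the remaining from the first: starting from the r=8 sphere (10.70 mm²), the r=8.5 sphere at (2.5, 15.5) misses the remaining region (no effect); the 20×16.5 cube at (0, 3.5) misses the remaining region (no effect) — area = 10.70 mm². So its area = 10.70 mm². Layer 42 is larger (147.31 vs 10.70 mm²).

layer 42 (z = 10.08 mm)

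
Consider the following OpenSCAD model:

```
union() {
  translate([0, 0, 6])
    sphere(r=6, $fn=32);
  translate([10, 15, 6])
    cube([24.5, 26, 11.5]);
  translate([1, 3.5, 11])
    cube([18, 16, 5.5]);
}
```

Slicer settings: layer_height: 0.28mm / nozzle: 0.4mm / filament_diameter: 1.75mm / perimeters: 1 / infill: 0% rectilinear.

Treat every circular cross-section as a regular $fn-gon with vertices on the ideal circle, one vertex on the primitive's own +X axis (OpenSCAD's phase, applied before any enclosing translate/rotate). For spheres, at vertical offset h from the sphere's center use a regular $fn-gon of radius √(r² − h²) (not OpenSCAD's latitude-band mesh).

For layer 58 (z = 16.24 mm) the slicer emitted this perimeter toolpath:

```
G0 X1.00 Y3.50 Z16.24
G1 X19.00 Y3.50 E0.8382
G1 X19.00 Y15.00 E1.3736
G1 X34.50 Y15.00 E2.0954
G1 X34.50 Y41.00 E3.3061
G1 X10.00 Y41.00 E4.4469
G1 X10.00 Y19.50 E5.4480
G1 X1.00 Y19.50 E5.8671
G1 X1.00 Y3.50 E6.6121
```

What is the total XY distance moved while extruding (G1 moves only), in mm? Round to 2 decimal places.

142.00 mm

Sum the Euclidean lengths of each G1 segment: total = 142.00 mm.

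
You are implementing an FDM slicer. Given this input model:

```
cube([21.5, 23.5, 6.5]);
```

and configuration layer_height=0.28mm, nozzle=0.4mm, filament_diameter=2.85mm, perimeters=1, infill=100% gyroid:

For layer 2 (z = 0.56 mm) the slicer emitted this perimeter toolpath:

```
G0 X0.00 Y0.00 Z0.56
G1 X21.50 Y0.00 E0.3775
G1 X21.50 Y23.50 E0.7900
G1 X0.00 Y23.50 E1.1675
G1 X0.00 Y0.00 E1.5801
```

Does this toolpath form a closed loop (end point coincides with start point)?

yes

Start point (G0): (0.00, 0.00). End point (last G1): the path returns to the start — closed.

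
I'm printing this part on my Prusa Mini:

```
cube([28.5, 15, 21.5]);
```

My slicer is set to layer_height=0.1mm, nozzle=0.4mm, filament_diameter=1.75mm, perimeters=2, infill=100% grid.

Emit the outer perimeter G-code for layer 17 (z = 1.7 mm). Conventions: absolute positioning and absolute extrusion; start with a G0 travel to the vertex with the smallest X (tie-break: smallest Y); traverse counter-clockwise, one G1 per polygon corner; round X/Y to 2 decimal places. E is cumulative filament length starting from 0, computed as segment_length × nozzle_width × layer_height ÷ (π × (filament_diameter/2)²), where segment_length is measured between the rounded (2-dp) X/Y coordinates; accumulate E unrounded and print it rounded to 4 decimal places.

G0 X0.00 Y0.00 Z1.70
G1 X28.50 Y0.00 E0.4740
G1 X28.50 Y15.00 E0.7234
G1 X0.00 Y15.00 E1.1974
G1 X0.00 Y0.00 E1.4468

At z = 1.7 mm: the cube (footprint 28.5×15) is included at this height. The outline is a single polygon with 4 vertices. Extrusion per mm of travel: 0.4 × 0.1 / (π × 0.875²) = 0.016630. Accumulating E over each segment gives final E = 1.4468.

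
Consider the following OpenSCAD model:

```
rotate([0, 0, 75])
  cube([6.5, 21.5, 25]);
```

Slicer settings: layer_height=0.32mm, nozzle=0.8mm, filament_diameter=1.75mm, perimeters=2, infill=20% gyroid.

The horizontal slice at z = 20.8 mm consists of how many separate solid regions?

At z = 20.8 mm: the 6.5×21.5 cube contributes its full rectangle; (rotated 75° about Z; rotation is an isometry so areas/perimeters/island counts are preserved). The result has 1 disconnected region.

1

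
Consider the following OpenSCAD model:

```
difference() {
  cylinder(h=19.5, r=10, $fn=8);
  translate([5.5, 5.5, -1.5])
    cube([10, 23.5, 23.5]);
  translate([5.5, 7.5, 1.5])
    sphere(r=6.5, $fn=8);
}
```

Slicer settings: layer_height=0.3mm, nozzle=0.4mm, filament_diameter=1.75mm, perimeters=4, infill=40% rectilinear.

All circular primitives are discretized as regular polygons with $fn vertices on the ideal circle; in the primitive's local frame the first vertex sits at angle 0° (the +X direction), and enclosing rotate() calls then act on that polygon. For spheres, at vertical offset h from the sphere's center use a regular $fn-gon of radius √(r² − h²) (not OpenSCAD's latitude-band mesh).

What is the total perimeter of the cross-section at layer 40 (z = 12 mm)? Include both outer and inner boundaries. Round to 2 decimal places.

62.27 mm

At z = 12 mm: the r=10 cylinder contributes a regular 8-gon of circumradius 10 (perimeter = 2·8·10.000·sin(180°/8) = 61.23 mm); the cube at (5.5, 5.5) (footprint 10×23.5) is included at this height (perimeter 67.00 mm); the sphere at (5.5, 7.5) does not reach this height (|z−center|=10.500 > r=6.5); Subtracting the remaining from the first: starting from the r=10 cylinder, the 10×23.5 cube at (5.5, 5.5) partially overlaps it — only the 3.49 mm² overlap (of its 235.00 mm²) is removed, clipping the outline — boundary = 62.27 mm. Overall, the cross-section is a single solid region. Total boundary length (outer) = 62.27 mm.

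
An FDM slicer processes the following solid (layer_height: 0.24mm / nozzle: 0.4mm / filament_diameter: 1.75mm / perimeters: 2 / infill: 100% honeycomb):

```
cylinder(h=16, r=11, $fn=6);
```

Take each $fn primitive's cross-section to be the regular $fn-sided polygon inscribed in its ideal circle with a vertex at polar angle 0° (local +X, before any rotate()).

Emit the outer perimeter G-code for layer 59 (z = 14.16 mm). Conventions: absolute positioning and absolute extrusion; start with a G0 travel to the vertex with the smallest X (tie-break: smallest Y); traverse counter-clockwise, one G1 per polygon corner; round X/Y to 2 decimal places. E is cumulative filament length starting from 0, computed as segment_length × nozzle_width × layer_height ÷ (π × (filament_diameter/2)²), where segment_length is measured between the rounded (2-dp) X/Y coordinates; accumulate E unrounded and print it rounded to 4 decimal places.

At z = 14.16 mm: the cylinder: section is a regular 6-gon, circumradius r=11. The outline is a single polygon with 6 vertices. Extrusion per mm of travel: 0.4 × 0.24 / (π × 0.875²) = 0.039912. Accumulating E over each segment gives final E = 2.6347.

G0 X-11.00 Y0.00 Z14.16
G1 X-5.50 Y-9.53 E0.4392
G1 X5.50 Y-9.53 E0.8782
G1 X11.00 Y0.00 E1.3174
G1 X5.50 Y9.53 E1.7565
G1 X-5.50 Y9.53 E2.1956
G1 X-11.00 Y0.00 E2.6347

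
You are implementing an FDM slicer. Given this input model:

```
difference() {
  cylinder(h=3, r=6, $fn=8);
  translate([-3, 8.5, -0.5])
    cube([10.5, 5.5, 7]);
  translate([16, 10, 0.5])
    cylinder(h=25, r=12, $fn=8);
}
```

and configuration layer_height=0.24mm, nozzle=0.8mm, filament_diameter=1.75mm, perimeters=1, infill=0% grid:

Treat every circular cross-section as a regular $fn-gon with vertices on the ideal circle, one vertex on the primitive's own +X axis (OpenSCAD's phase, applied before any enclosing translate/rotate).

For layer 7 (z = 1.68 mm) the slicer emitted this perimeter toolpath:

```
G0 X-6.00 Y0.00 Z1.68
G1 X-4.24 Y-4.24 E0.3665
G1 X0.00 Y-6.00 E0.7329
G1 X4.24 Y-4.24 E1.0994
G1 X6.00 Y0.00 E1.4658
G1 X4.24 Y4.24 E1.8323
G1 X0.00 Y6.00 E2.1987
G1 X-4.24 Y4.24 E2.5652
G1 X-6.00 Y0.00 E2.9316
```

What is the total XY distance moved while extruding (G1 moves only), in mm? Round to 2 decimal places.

Sum the Euclidean lengths of each G1 segment: total = 36.73 mm.

36.73 mm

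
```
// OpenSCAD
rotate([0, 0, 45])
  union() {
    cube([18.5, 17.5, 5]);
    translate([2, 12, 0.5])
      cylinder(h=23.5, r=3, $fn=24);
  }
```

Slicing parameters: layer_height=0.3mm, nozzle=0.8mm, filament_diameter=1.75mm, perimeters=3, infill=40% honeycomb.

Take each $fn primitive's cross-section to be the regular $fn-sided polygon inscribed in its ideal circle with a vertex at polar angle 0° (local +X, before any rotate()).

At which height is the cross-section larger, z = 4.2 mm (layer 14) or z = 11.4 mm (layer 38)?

Layer 14 (z = 4.2): the 18.5×17.5 cube contributes its full rectangle (area 323.75 mm²); the r=3 cylinder at (2, 12) contributes a regular 24-gon of circumradius 3 (area = (24/2)·3.000²·sin(360°/24) = 27.95 mm²); Taking the union: the regions partially overlap — summed areas 351.70 mm² minus the doubly-counted overlap 24.94 mm² gives 326.76 mm² — area = 326.76 mm²; (rotated 45° about Z; rotation is an isometry so areas/perimeters/island counts are preserved). So its area = 326.76 mm². Layer 38 (z = 11.4): the cube is absent (z outside [0, 5]); the r=3 cylinder at (2, 12) contributes a regular 24-gon of circumradius 3 (area = (24/2)·3.000²·sin(360°/24) = 27.95 mm²); Combining (union): only the r=3 cylinder at (2, 12) is present, so the union is just that shape — area = 27.95 mm²; (whole slice rotated 45° about Z — lengths, areas and connectivity unchanged). So its area = 27.95 mm². Layer 14 is larger (326.76 vs 27.95 mm²).

layer 14 (z = 4.2 mm)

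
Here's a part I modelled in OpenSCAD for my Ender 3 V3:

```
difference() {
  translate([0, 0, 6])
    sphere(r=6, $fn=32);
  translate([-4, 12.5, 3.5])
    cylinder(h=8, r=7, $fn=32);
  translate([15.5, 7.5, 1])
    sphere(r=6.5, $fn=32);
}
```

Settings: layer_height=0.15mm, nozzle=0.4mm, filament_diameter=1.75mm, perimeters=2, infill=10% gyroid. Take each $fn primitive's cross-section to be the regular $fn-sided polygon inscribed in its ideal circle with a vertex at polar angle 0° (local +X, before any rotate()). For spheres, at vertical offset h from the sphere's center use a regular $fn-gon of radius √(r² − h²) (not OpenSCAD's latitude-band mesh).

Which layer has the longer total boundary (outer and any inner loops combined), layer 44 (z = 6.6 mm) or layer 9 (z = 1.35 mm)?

layer 44 (z = 6.6 mm)

Layer 44 (z = 6.6): the r=6 sphere slices to a regular 32-gon of circumradius 5.970 (√(r²−h²) with h=0.6 from center) (perimeter = 2·32·5.970·sin(180°/32) = 37.45 mm); the r=7 cylinder at (-4, 12.5) contributes a regular 32-gon of circumradius 7 (perimeter = 2·32·7.000·sin(180°/32) = 43.91 mm); the r=6.5 sphere at (15.5, 7.5) slices to a regular 32-gon of circumradius 3.300 (√(r²−h²) with h=5.6 from center) (perimeter = 2·32·3.300·sin(180°/32) = 20.70 mm); After the difference (first − rest): starting from the r=6 sphere, the r=7 cylinder at (-4, 12.5) misses the remaining region (no effect); the r=6.5 sphere at (15.5, 7.5) misses the remaining region (no effect) — boundary = 37.45 mm. So its perimeter = 37.45 mm. Layer 9 (z = 1.35): the sphere: section is a regular 32-gon, circumradius = √(r²−h²) = √(6²−4.65²) = 3.792 (perimeter = 2·32·3.792·sin(180°/32) = 23.79 mm); the cylinder at (-4, 12.5) is not intersected at this z (z outside [3.5, 11.5]); the r=6.5 sphere at (15.5, 7.5) contributes a regular 32-gon of circumradius √(6.5²−0.35²) = 6.491 (perimeter = 2·32·6.491·sin(180°/32) = 40.72 mm); After the difference (first − rest): starting from the r=6 sphere, the r=6.5 sphere at (15.5, 7.5) misses the remaining region (no effect) — boundary = 23.79 mm. So its perimeter = 23.79 mm. Layer 44 is larger (37.45 vs 23.79 mm).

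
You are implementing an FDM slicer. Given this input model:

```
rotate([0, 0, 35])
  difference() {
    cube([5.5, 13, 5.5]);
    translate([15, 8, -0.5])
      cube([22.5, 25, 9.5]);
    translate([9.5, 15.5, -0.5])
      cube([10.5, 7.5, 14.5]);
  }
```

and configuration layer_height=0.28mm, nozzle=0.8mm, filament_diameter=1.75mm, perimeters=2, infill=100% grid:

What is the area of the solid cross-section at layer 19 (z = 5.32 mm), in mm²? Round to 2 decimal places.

71.50 mm²

At z = 5.32 mm: the cube (footprint 5.5×13) is included at this height (area 71.50 mm²); the cube at (15, 8) (footprint 22.5×25) is included at this height (area 562.50 mm²); the 10.5×7.5 cube at (9.5, 15.5) contributes its full rectangle (area 78.75 mm²); Taking the first minus the rest: starting from the 5.5×13 cube (71.50 mm²), the 22.5×25 cube at (15, 8) misses the remaining region (no effect); the 10.5×7.5 cube at (9.5, 15.5) misses the remaining region (no effect) — area = 71.50 mm²; (rotated 35° about Z; rotation is an isometry so areas/perimeters/island counts are preserved). Overall, the cross-section is a single solid region. Net area = 71.50 mm².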